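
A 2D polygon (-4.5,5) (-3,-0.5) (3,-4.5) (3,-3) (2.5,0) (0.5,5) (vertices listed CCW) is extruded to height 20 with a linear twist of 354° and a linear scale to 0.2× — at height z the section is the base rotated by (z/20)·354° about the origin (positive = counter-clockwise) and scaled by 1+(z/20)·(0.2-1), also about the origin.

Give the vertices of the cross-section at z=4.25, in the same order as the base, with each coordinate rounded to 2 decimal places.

Cross-section at z=4.25: (-4.97,-2.55) (-0.23,-2.51) (4.25,1.46) (3.04,1.77) (0.53,2.01) (-3.91,1.46)

t = z/height = 4.25/20 = 0.2125
s = 1 + (scale-1)·z/height = 1 + (0.2-1)·4.25/20 = 0.830000
θ = twist·z/height = 354°·4.25/20 = 75.2250° = 1.312924 rad
cos θ = 0.255024, sin θ = 0.966935 (intermediates below are computed at full precision and shown rounded to 5 d.p.)
v1: (-4.5,5) → rotate → (-5.98228,-3.07609) → ×s → (-4.96529,-2.55315) → (-4.97,-2.55)
v2: (-3,-0.5) → rotate → (-0.28160,-3.02832) → ×s → (-0.23373,-2.51350) → (-0.23,-2.51)
v3: (3,-4.5) → rotate → (5.11628,1.75320) → ×s → (4.24651,1.45515) → (4.25,1.46)
v4: (3,-3) → rotate → (3.66588,2.13573) → ×s → (3.04268,1.77266) → (3.04,1.77)
v5: (2.5,0) → rotate → (0.63756,2.41734) → ×s → (0.52917,2.00639) → (0.53,2.01)
v6: (0.5,5) → rotate → (-4.70716,1.75859) → ×s → (-3.90694,1.45963) → (-3.91,1.46)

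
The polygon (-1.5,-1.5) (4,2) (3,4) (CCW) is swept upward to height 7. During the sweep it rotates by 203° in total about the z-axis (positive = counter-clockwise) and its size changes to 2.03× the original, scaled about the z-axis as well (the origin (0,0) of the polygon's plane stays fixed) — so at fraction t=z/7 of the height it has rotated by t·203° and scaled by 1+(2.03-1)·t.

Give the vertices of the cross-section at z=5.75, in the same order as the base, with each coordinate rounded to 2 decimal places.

Cross-section at z=5.75: (3.33,2.06) (-8.03,-1.90) (-7.08,-5.92)

t = z/height = 5.75/7 = 0.821429
s = 1 + (scale-1)·z/height = 1 + (2.03-1)·5.75/7 = 1.846071
θ = twist·z/height = 203°·5.75/7 = 166.7500° = 2.910337 rad
cos θ = -0.973379, sin θ = 0.229200 (intermediates below are computed at full precision and shown rounded to 5 d.p.)
v1: (-1.5,-1.5) → rotate → (1.80387,1.11627) → ×s → (3.33007,2.06071) → (3.33,2.06)
v2: (4,2) → rotate → (-4.35192,-1.02996) → ×s → (-8.03395,-1.90137) → (-8.03,-1.90)
v3: (3,4) → rotate → (-3.83694,-3.20592) → ×s → (-7.08326,-5.91835) → (-7.08,-5.92)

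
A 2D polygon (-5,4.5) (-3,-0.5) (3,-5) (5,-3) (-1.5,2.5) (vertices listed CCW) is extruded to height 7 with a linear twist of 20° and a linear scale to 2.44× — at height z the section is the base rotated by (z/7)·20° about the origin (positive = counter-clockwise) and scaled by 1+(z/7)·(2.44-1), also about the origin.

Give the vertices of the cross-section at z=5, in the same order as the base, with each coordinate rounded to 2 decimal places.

Cross-section at z=5: (-12.08,6.34) (-5.65,-2.48) (8.40,-8.33) (11.33,-3.39) (-4.20,4.16)

t = z/height = 5/7 = 0.714286
s = 1 + (scale-1)·z/height = 1 + (2.44-1)·5/7 = 2.028571
θ = twist·z/height = 20°·5/7 = 14.2857° = 0.249333 rad
cos θ = 0.969077, sin θ = 0.246757 (intermediates below are computed at full precision and shown rounded to 5 d.p.)
v1: (-5,4.5) → rotate → (-5.95579,3.12706) → ×s → (-12.08176,6.34347) → (-12.08,6.34)
v2: (-3,-0.5) → rotate → (-2.78385,-1.22481) → ×s → (-5.64724,-2.48462) → (-5.65,-2.48)
v3: (3,-5) → rotate → (4.14102,-4.10511) → ×s → (8.40035,-8.32752) → (8.40,-8.33)
v4: (5,-3) → rotate → (5.58566,-1.67344) → ×s → (11.33091,-3.39470) → (11.33,-3.39)
v5: (-1.5,2.5) → rotate → (-2.07051,2.05256) → ×s → (-4.20018,4.16376) → (-4.20,4.16)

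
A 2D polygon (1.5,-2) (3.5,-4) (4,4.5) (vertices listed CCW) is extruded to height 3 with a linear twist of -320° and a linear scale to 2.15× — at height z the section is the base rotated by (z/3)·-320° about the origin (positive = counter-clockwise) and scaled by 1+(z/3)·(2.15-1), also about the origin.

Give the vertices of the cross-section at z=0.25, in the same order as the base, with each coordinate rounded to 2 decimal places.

Cross-section at z=0.25: (0.49,-2.70) (1.46,-5.64) (6.13,2.44)

t = z/height = 0.25/3 = 0.0833333
s = 1 + (scale-1)·z/height = 1 + (2.15-1)·0.25/3 = 1.095833
θ = twist·z/height = -320°·0.25/3 = -26.6667° = -0.465421 rad
cos θ = 0.893633, sin θ = -0.448799 (intermediates below are computed at full precision and shown rounded to 5 d.p.)
v1: (1.5,-2) → rotate → (0.44285,-2.46046) → ×s → (0.48529,-2.69626) → (0.49,-2.70)
v2: (3.5,-4) → rotate → (1.33252,-5.14533) → ×s → (1.46022,-5.63842) → (1.46,-5.64)
v3: (4,4.5) → rotate → (5.59413,2.22615) → ×s → (6.13023,2.43949) → (6.13,2.44)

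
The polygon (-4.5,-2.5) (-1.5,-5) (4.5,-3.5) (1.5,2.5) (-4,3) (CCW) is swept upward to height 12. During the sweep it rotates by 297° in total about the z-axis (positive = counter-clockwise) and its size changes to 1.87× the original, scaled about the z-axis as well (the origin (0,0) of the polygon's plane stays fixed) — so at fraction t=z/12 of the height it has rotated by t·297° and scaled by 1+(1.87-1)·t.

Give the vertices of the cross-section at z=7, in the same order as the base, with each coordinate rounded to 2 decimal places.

t = z/height = 7/12 = 0.583333
s = 1 + (scale-1)·z/height = 1 + (1.87-1)·7/12 = 1.507500
θ = twist·z/height = 297°·7/12 = 173.2500° = 3.023783 rad
cos θ = -0.993068, sin θ = 0.117537 (intermediates below are computed at full precision and shown rounded to 5 d.p.)
v1: (-4.5,-2.5) → rotate → (4.76265,1.95375) → ×s → (7.17970,2.94528) → (7.18,2.95)
v2: (-1.5,-5) → rotate → (2.07729,4.78904) → ×s → (3.13151,7.21947) → (3.13,7.22)
v3: (4.5,-3.5) → rotate → (-4.05743,4.00466) → ×s → (-6.11657,6.03702) → (-6.12,6.04)
v4: (1.5,2.5) → rotate → (-1.78345,-2.30637) → ×s → (-2.68855,-3.47685) → (-2.69,-3.48)
v5: (-4,3) → rotate → (3.61966,-3.44935) → ×s → (5.45664,-5.19990) → (5.46,-5.20)

Cross-section at z=7: (7.18,2.95) (3.13,7.22) (-6.12,6.04) (-2.69,-3.48) (5.46,-5.20)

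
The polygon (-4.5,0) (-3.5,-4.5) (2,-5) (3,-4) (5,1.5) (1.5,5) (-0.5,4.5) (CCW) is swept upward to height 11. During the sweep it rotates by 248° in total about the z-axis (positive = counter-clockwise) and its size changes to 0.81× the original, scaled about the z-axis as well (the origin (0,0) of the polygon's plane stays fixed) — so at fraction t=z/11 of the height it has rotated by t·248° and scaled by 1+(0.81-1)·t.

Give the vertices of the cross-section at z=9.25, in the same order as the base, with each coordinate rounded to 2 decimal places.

t = z/height = 9.25/11 = 0.840909
s = 1 + (scale-1)·z/height = 1 + (0.81-1)·9.25/11 = 0.840227
θ = twist·z/height = 248°·9.25/11 = 208.5455° = 3.639805 rad
cos θ = -0.878438, sin θ = -0.477856 (intermediates below are computed at full precision and shown rounded to 5 d.p.)
v1: (-4.5,0) → rotate → (3.95297,2.15035) → ×s → (3.32140,1.80678) → (3.32,1.81)
v2: (-3.5,-4.5) → rotate → (0.92418,5.62547) → ×s → (0.77652,4.72667) → (0.78,4.73)
v3: (2,-5) → rotate → (-4.14616,3.43648) → ×s → (-3.48371,2.88742) → (-3.48,2.89)
v4: (3,-4) → rotate → (-4.54674,2.08019) → ×s → (-3.82029,1.74783) → (-3.82,1.75)
v5: (5,1.5) → rotate → (-3.67541,-3.70694) → ×s → (-3.08818,-3.11467) → (-3.09,-3.11)
v6: (1.5,5) → rotate → (1.07162,-5.10898) → ×s → (0.90041,-4.29270) → (0.90,-4.29)
v7: (-0.5,4.5) → rotate → (2.58957,-3.71404) → ×s → (2.17583,-3.12064) → (2.18,-3.12)

Cross-section at z=9.25: (3.32,1.81) (0.78,4.73) (-3.48,2.89) (-3.82,1.75) (-3.09,-3.11) (0.90,-4.29) (2.18,-3.12)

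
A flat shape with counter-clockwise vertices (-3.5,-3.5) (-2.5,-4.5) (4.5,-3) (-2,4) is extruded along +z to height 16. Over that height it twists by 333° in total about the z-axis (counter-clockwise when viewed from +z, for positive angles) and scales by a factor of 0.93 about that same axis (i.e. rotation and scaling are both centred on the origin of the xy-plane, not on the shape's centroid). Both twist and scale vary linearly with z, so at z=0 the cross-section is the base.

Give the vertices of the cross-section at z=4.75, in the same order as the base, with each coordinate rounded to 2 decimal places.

Cross-section at z=4.75: (3.91,-2.86) (4.73,-1.74) (2.22,4.81) (-3.57,-2.54)

t = z/height = 4.75/16 = 0.296875
s = 1 + (scale-1)·z/height = 1 + (0.93-1)·4.75/16 = 0.979219
θ = twist·z/height = 333°·4.75/16 = 98.8594° = 1.725422 rad
cos θ = -0.154010, sin θ = 0.988069 (intermediates below are computed at full precision and shown rounded to 5 d.p.)
v1: (-3.5,-3.5) → rotate → (3.99728,-2.91921) → ×s → (3.91421,-2.85854) → (3.91,-2.86)
v2: (-2.5,-4.5) → rotate → (4.83134,-1.77713) → ×s → (4.73094,-1.74020) → (4.73,-1.74)
v3: (4.5,-3) → rotate → (2.27116,4.90834) → ×s → (2.22397,4.80634) → (2.22,4.81)
v4: (-2,4) → rotate → (-3.64426,-2.59218) → ×s → (-3.56853,-2.53831) → (-3.57,-2.54)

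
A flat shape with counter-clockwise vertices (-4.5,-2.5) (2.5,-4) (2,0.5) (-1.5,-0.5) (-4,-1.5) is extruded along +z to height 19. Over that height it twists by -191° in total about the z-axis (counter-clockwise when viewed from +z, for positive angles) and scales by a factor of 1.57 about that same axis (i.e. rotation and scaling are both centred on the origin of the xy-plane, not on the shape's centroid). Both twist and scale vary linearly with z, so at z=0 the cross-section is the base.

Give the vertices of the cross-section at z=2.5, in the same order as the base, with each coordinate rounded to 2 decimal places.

Cross-section at z=2.5: (-5.52,-0.38) (0.61,-5.03) (2.17,-0.43) (-1.69,0.20) (-4.58,0.37)

t = z/height = 2.5/19 = 0.131579
s = 1 + (scale-1)·z/height = 1 + (1.57-1)·2.5/19 = 1.075000
θ = twist·z/height = -191°·2.5/19 = -25.1316° = -0.438629 rad
cos θ = 0.905335, sin θ = -0.424698 (intermediates below are computed at full precision and shown rounded to 5 d.p.)
v1: (-4.5,-2.5) → rotate → (-5.13575,-0.35219) → ×s → (-5.52093,-0.37861) → (-5.52,-0.38)
v2: (2.5,-4) → rotate → (0.56454,-4.68309) → ×s → (0.60688,-5.03432) → (0.61,-5.03)
v3: (2,0.5) → rotate → (2.02302,-0.39673) → ×s → (2.17475,-0.42648) → (2.17,-0.43)
v4: (-1.5,-0.5) → rotate → (-1.57035,0.18438) → ×s → (-1.68813,0.19821) → (-1.69,0.20)
v5: (-4,-1.5) → rotate → (-4.25839,0.34079) → ×s → (-4.57777,0.36635) → (-4.58,0.37)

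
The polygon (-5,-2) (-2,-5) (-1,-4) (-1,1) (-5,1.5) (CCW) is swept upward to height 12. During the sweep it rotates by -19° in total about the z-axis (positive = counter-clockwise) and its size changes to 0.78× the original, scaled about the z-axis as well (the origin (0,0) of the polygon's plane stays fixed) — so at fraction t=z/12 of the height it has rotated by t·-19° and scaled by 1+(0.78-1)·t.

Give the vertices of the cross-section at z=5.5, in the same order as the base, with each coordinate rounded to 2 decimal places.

t = z/height = 5.5/12 = 0.458333
s = 1 + (scale-1)·z/height = 1 + (0.78-1)·5.5/12 = 0.899167
θ = twist·z/height = -19°·5.5/12 = -8.7083° = -0.151989 rad
cos θ = 0.988472, sin θ = -0.151405 (intermediates below are computed at full precision and shown rounded to 5 d.p.)
v1: (-5,-2) → rotate → (-5.24517,-1.21992) → ×s → (-4.71628,-1.09691) → (-4.72,-1.10)
v2: (-2,-5) → rotate → (-2.73397,-4.63955) → ×s → (-2.45829,-4.17173) → (-2.46,-4.17)
v3: (-1,-4) → rotate → (-1.59409,-3.80248) → ×s → (-1.43335,-3.41907) → (-1.43,-3.42)
v4: (-1,1) → rotate → (-0.83707,1.13988) → ×s → (-0.75266,1.02494) → (-0.75,1.02)
v5: (-5,1.5) → rotate → (-4.71525,2.23973) → ×s → (-4.23980,2.01389) → (-4.24,2.01)

Cross-section at z=5.5: (-4.72,-1.10) (-2.46,-4.17) (-1.43,-3.42) (-0.75,1.02) (-4.24,2.01)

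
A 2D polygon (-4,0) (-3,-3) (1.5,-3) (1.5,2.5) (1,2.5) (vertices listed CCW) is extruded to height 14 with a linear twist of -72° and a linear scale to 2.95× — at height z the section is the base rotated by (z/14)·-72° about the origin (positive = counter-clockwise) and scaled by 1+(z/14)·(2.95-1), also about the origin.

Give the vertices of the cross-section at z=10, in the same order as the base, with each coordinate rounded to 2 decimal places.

Cross-section at z=10: (-5.97,7.48) (-10.09,1.14) (-3.37,-7.28) (6.91,0.92) (6.17,1.86)

t = z/height = 10/14 = 0.714286
s = 1 + (scale-1)·z/height = 1 + (2.95-1)·10/14 = 2.392857
θ = twist·z/height = -72°·10/14 = -51.4286° = -0.897598 rad
cos θ = 0.623490, sin θ = -0.781831 (intermediates below are computed at full precision and shown rounded to 5 d.p.)
v1: (-4,0) → rotate → (-2.49396,3.12733) → ×s → (-5.96769,7.48324) → (-5.97,7.48)
v2: (-3,-3) → rotate → (-4.21596,0.47503) → ×s → (-10.08820,1.13667) → (-10.09,1.14)
v3: (1.5,-3) → rotate → (-1.41026,-3.04322) → ×s → (-3.37455,-7.28198) → (-3.37,-7.28)
v4: (1.5,2.5) → rotate → (2.88981,0.38598) → ×s → (6.91491,0.92359) → (6.91,0.92)
v5: (1,2.5) → rotate → (2.57807,0.77689) → ×s → (6.16895,1.85899) → (6.17,1.86)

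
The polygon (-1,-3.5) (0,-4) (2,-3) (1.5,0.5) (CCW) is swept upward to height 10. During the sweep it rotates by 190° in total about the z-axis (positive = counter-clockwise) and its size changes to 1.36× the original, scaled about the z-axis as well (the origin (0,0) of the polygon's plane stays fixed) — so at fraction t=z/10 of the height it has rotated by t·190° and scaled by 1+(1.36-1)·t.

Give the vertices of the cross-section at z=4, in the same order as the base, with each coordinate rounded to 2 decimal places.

Cross-section at z=4: (3.61,-2.08) (4.44,-1.11) (3.88,1.39) (-0.14,1.80)

t = z/height = 4/10 = 0.4
s = 1 + (scale-1)·z/height = 1 + (1.36-1)·4/10 = 1.144000
θ = twist·z/height = 190°·4/10 = 76.0000° = 1.326450 rad
cos θ = 0.241922, sin θ = 0.970296 (intermediates below are computed at full precision and shown rounded to 5 d.p.)
v1: (-1,-3.5) → rotate → (3.15411,-1.81702) → ×s → (3.60831,-2.07867) → (3.61,-2.08)
v2: (0,-4) → rotate → (3.88118,-0.96769) → ×s → (4.44007,-1.10703) → (4.44,-1.11)
v3: (2,-3) → rotate → (3.39473,1.21483) → ×s → (3.88357,1.38976) → (3.88,1.39)
v4: (1.5,0.5) → rotate → (-0.12227,1.57640) → ×s → (-0.13987,1.80341) → (-0.14,1.80)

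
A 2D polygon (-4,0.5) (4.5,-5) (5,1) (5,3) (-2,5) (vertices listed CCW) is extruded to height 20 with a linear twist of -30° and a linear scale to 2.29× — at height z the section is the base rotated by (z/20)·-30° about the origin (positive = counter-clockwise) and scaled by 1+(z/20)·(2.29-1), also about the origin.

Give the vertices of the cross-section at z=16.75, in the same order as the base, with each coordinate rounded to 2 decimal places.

t = z/height = 16.75/20 = 0.8375
s = 1 + (scale-1)·z/height = 1 + (2.29-1)·16.75/20 = 2.080375
θ = twist·z/height = -30°·16.75/20 = -25.1250° = -0.438514 rad
cos θ = 0.905384, sin θ = -0.424595 (intermediates below are computed at full precision and shown rounded to 5 d.p.)
v1: (-4,0.5) → rotate → (-3.40924,2.15107) → ×s → (-7.09249,4.47503) → (-7.09,4.48)
v2: (4.5,-5) → rotate → (1.95125,-6.43759) → ×s → (4.05934,-13.39261) → (4.06,-13.39)
v3: (5,1) → rotate → (4.95151,-1.21759) → ×s → (10.30100,-2.53304) → (10.30,-2.53)
v4: (5,3) → rotate → (5.80070,0.59318) → ×s → (12.06763,1.23403) → (12.07,1.23)
v5: (-2,5) → rotate → (0.31221,5.37611) → ×s → (0.64950,11.18432) → (0.65,11.18)

Cross-section at z=16.75: (-7.09,4.48) (4.06,-13.39) (10.30,-2.53) (12.07,1.23) (0.65,11.18)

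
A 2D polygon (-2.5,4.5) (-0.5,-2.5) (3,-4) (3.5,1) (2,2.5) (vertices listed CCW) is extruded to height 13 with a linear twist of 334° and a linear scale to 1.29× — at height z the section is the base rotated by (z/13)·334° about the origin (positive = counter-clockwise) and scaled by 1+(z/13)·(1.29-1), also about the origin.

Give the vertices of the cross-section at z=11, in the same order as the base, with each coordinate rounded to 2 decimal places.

t = z/height = 11/13 = 0.846154
s = 1 + (scale-1)·z/height = 1 + (1.29-1)·11/13 = 1.245385
θ = twist·z/height = 334°·11/13 = 282.6154° = 4.932569 rad
cos θ = 0.218405, sin θ = -0.975858 (intermediates below are computed at full precision and shown rounded to 5 d.p.)
v1: (-2.5,4.5) → rotate → (3.84535,3.42247) → ×s → (4.78894,4.26229) → (4.79,4.26)
v2: (-0.5,-2.5) → rotate → (-2.54885,-0.05808) → ×s → (-3.17430,-0.07234) → (-3.17,-0.07)
v3: (3,-4) → rotate → (-3.24822,-3.80120) → ×s → (-4.04528,-4.73395) → (-4.05,-4.73)
v4: (3.5,1) → rotate → (1.74028,-3.19710) → ×s → (2.16731,-3.98162) → (2.17,-3.98)
v5: (2,2.5) → rotate → (2.87646,-1.40570) → ×s → (3.58229,-1.75064) → (3.58,-1.75)

Cross-section at z=11: (4.79,4.26) (-3.17,-0.07) (-4.05,-4.73) (2.17,-3.98) (3.58,-1.75)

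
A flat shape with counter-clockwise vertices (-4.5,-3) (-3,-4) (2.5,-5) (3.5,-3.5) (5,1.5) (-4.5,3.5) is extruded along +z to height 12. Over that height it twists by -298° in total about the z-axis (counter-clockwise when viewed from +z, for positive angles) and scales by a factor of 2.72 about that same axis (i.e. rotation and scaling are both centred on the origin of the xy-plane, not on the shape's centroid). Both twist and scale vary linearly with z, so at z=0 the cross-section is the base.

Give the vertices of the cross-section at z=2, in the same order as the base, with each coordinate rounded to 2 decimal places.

t = z/height = 2/12 = 0.166667
s = 1 + (scale-1)·z/height = 1 + (2.72-1)·2/12 = 1.286667
θ = twist·z/height = -298°·2/12 = -49.6667° = -0.866847 rad
cos θ = 0.647233, sin θ = -0.762292 (intermediates below are computed at full precision and shown rounded to 5 d.p.)
v1: (-4.5,-3) → rotate → (-5.19943,1.48861) → ×s → (-6.68993,1.91535) → (-6.69,1.92)
v2: (-3,-4) → rotate → (-4.99087,-0.30206) → ×s → (-6.42158,-0.38865) → (-6.42,-0.39)
v3: (2.5,-5) → rotate → (-2.19338,-5.14190) → ×s → (-2.82214,-6.61591) → (-2.82,-6.62)
v4: (3.5,-3.5) → rotate → (-0.40270,-4.93334) → ×s → (-0.51815,-6.34756) → (-0.52,-6.35)
v5: (5,1.5) → rotate → (4.37960,-2.84061) → ×s → (5.63509,-3.65492) → (5.64,-3.65)
v6: (-4.5,3.5) → rotate → (-0.24453,5.69563) → ×s → (-0.31463,7.32838) → (-0.31,7.33)

Cross-section at z=2: (-6.69,1.92) (-6.42,-0.39) (-2.82,-6.62) (-0.52,-6.35) (5.64,-3.65) (-0.31,7.33)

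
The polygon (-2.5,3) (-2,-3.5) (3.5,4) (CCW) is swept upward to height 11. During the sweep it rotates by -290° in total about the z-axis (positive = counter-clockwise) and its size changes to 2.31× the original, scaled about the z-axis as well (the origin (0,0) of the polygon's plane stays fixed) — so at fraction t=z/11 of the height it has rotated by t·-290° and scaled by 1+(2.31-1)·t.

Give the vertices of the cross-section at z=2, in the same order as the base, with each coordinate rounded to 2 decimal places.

Cross-section at z=2: (1.08,4.71) (-4.95,-0.65) (6.57,-0.45)

t = z/height = 2/11 = 0.181818
s = 1 + (scale-1)·z/height = 1 + (2.31-1)·2/11 = 1.238182
θ = twist·z/height = -290°·2/11 = -52.7273° = -0.920265 rad
cos θ = 0.605610, sin θ = -0.795762 (intermediates below are computed at full precision and shown rounded to 5 d.p.)
v1: (-2.5,3) → rotate → (0.87326,3.80623) → ×s → (1.08126,4.71281) → (1.08,4.71)
v2: (-2,-3.5) → rotate → (-3.99639,-0.52811) → ×s → (-4.94825,-0.65390) → (-4.95,-0.65)
v3: (3.5,4) → rotate → (5.30268,-0.36273) → ×s → (6.56568,-0.44912) → (6.57,-0.45)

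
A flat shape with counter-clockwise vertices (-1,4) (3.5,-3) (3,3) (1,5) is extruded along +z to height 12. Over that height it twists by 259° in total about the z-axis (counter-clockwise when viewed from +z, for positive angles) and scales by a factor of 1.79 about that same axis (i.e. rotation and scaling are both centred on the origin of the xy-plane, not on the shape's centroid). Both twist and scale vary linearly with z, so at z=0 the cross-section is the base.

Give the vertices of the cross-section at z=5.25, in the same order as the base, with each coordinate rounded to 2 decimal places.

t = z/height = 5.25/12 = 0.4375
s = 1 + (scale-1)·z/height = 1 + (1.79-1)·5.25/12 = 1.345625
θ = twist·z/height = 259°·5.25/12 = 113.3125° = 1.977676 rad
cos θ = -0.395746, sin θ = 0.918360 (intermediates below are computed at full precision and shown rounded to 5 d.p.)
v1: (-1,4) → rotate → (-3.27769,-2.50134) → ×s → (-4.41055,-3.36587) → (-4.41,-3.37)
v2: (3.5,-3) → rotate → (1.36997,4.40150) → ×s → (1.84347,5.92277) → (1.84,5.92)
v3: (3,3) → rotate → (-3.94232,1.56784) → ×s → (-5.30488,2.10973) → (-5.30,2.11)
v4: (1,5) → rotate → (-4.98755,-1.06037) → ×s → (-6.71137,-1.42686) → (-6.71,-1.43)

Cross-section at z=5.25: (-4.41,-3.37) (1.84,5.92) (-5.30,2.11) (-6.71,-1.43)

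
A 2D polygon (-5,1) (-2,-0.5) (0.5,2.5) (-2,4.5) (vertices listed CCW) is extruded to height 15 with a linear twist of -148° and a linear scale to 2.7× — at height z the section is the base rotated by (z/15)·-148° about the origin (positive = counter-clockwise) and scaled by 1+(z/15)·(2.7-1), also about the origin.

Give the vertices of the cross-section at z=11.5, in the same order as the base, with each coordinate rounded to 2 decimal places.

Cross-section at z=11.5: (6.70,9.65) (0.78,4.68) (4.82,-3.35) (11.34,0.10)

t = z/height = 11.5/15 = 0.766667
s = 1 + (scale-1)·z/height = 1 + (2.7-1)·11.5/15 = 2.303333
θ = twist·z/height = -148°·11.5/15 = -113.4667° = -1.980367 rad
cos θ = -0.398215, sin θ = -0.917292 (intermediates below are computed at full precision and shown rounded to 5 d.p.)
v1: (-5,1) → rotate → (2.90837,4.18824) → ×s → (6.69894,9.64692) → (6.70,9.65)
v2: (-2,-0.5) → rotate → (0.33779,2.03369) → ×s → (0.77803,4.68427) → (0.78,4.68)
v3: (0.5,2.5) → rotate → (2.09412,-1.45418) → ×s → (4.82346,-3.34947) → (4.82,-3.35)
v4: (-2,4.5) → rotate → (4.92424,0.04261) → ×s → (11.34218,0.09815) → (11.34,0.10)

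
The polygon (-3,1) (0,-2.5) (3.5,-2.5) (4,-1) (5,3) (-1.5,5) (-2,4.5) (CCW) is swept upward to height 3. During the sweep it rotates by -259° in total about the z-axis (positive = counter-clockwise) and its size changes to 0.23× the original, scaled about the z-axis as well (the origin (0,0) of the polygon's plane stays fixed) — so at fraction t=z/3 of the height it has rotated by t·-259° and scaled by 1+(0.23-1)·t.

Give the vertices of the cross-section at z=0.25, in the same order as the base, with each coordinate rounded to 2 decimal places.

t = z/height = 0.25/3 = 0.0833333
s = 1 + (scale-1)·z/height = 1 + (0.23-1)·0.25/3 = 0.935833
θ = twist·z/height = -259°·0.25/3 = -21.5833° = -0.376700 rad
cos θ = 0.929884, sin θ = -0.367854 (intermediates below are computed at full precision and shown rounded to 5 d.p.)
v1: (-3,1) → rotate → (-2.42180,2.03345) → ×s → (-2.26640,1.90297) → (-2.27,1.90)
v2: (0,-2.5) → rotate → (-0.91964,-2.32471) → ×s → (-0.86063,-2.17554) → (-0.86,-2.18)
v3: (3.5,-2.5) → rotate → (2.33496,-3.61220) → ×s → (2.18513,-3.38042) → (2.19,-3.38)
v4: (4,-1) → rotate → (3.35168,-2.40130) → ×s → (3.13661,-2.24722) → (3.14,-2.25)
v5: (5,3) → rotate → (5.75298,0.95038) → ×s → (5.38383,0.88940) → (5.38,0.89)
v6: (-1.5,5) → rotate → (0.44445,5.20120) → ×s → (0.41593,4.86746) → (0.42,4.87)
v7: (-2,4.5) → rotate → (-0.20442,4.92018) → ×s → (-0.19131,4.60447) → (-0.19,4.60)

Cross-section at z=0.25: (-2.27,1.90) (-0.86,-2.18) (2.19,-3.38) (3.14,-2.25) (5.38,0.89) (0.42,4.87) (-0.19,4.60)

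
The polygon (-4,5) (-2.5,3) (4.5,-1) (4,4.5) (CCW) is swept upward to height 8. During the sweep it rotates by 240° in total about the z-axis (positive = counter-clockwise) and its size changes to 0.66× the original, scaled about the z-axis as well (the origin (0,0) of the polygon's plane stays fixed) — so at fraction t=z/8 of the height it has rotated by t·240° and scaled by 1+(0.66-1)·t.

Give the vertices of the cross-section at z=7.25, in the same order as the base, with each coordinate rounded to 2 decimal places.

Cross-section at z=7.25: (4.30,-1.06) (2.64,-0.59) (-2.89,-1.35) (-0.30,-4.15)

t = z/height = 7.25/8 = 0.90625
s = 1 + (scale-1)·z/height = 1 + (0.66-1)·7.25/8 = 0.691875
θ = twist·z/height = 240°·7.25/8 = 217.5000° = 3.796091 rad
cos θ = -0.793353, sin θ = -0.608761 (intermediates below are computed at full precision and shown rounded to 5 d.p.)
v1: (-4,5) → rotate → (6.21722,-1.53172) → ×s → (4.30154,-1.05976) → (4.30,-1.06)
v2: (-2.5,3) → rotate → (3.80967,-0.85816) → ×s → (2.63581,-0.59374) → (2.64,-0.59)
v3: (4.5,-1) → rotate → (-4.17885,-1.94607) → ×s → (-2.89124,-1.34644) → (-2.89,-1.35)
v4: (4,4.5) → rotate → (-0.43399,-6.00514) → ×s → (-0.30026,-4.15480) → (-0.30,-4.15)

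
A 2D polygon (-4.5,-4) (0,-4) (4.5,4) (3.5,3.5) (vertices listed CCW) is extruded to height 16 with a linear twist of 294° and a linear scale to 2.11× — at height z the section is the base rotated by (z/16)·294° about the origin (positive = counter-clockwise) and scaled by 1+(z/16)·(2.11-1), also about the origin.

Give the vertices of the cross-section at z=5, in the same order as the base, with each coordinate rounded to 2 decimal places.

t = z/height = 5/16 = 0.3125
s = 1 + (scale-1)·z/height = 1 + (2.11-1)·5/16 = 1.346875
θ = twist·z/height = 294°·5/16 = 91.8750° = 1.603521 rad
cos θ = -0.032719, sin θ = 0.999465 (intermediates below are computed at full precision and shown rounded to 5 d.p.)
v1: (-4.5,-4) → rotate → (4.14509,-4.36671) → ×s → (5.58292,-5.88142) → (5.58,-5.88)
v2: (0,-4) → rotate → (3.99786,0.13088) → ×s → (5.38462,0.17627) → (5.38,0.18)
v3: (4.5,4) → rotate → (-4.14509,4.36671) → ×s → (-5.58292,5.88142) → (-5.58,5.88)
v4: (3.5,3.5) → rotate → (-3.61264,3.38361) → ×s → (-4.86578,4.55730) → (-4.87,4.56)

Cross-section at z=5: (5.58,-5.88) (5.38,0.18) (-5.58,5.88) (-4.87,4.56)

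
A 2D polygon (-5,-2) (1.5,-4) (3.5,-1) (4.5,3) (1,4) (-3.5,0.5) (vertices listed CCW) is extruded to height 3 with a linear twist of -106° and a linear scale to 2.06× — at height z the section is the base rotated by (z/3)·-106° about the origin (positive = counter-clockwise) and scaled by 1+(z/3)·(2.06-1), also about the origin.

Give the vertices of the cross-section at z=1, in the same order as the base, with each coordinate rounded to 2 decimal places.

Cross-section at z=1: (-7.09,1.71) (-1.47,-5.59) (3.08,-3.84) (7.32,-0.21) (4.23,3.63) (-3.47,3.29)

t = z/height = 1/3 = 0.333333
s = 1 + (scale-1)·z/height = 1 + (2.06-1)·1/3 = 1.353333
θ = twist·z/height = -106°·1/3 = -35.3333° = -0.616683 rad
cos θ = 0.815801, sin θ = -0.578332 (intermediates below are computed at full precision and shown rounded to 5 d.p.)
v1: (-5,-2) → rotate → (-5.23567,1.26006) → ×s → (-7.08561,1.70528) → (-7.09,1.71)
v2: (1.5,-4) → rotate → (-1.08963,-4.13070) → ×s → (-1.47463,-5.59022) → (-1.47,-5.59)
v3: (3.5,-1) → rotate → (2.27697,-2.83996) → ×s → (3.08150,-3.84342) → (3.08,-3.84)
v4: (4.5,3) → rotate → (5.40610,-0.15509) → ×s → (7.31626,-0.20989) → (7.32,-0.21)
v5: (1,4) → rotate → (3.12913,2.68487) → ×s → (4.23476,3.63353) → (4.23,3.63)
v6: (-3.5,0.5) → rotate → (-2.56614,2.43206) → ×s → (-3.47284,3.29139) → (-3.47,3.29)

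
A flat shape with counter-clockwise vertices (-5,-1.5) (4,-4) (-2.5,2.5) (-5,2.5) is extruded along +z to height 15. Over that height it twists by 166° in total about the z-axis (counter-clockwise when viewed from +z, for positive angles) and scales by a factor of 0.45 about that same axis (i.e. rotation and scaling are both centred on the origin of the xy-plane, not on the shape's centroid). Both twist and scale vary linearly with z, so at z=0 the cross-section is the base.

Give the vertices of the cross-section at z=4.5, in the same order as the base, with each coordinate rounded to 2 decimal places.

t = z/height = 4.5/15 = 0.3
s = 1 + (scale-1)·z/height = 1 + (0.45-1)·4.5/15 = 0.835000
θ = twist·z/height = 166°·4.5/15 = 49.8000° = 0.869174 rad
cos θ = 0.645458, sin θ = 0.763796 (intermediates below are computed at full precision and shown rounded to 5 d.p.)
v1: (-5,-1.5) → rotate → (-2.08159,-4.78717) → ×s → (-1.73813,-3.99728) → (-1.74,-4.00)
v2: (4,-4) → rotate → (5.63701,0.47335) → ×s → (4.70691,0.39525) → (4.71,0.40)
v3: (-2.5,2.5) → rotate → (-3.52313,-0.29585) → ×s → (-2.94182,-0.24703) → (-2.94,-0.25)
v4: (-5,2.5) → rotate → (-5.13678,-2.20534) → ×s → (-4.28921,-1.84146) → (-4.29,-1.84)

Cross-section at z=4.5: (-1.74,-4.00) (4.71,0.40) (-2.94,-0.25) (-4.29,-1.84)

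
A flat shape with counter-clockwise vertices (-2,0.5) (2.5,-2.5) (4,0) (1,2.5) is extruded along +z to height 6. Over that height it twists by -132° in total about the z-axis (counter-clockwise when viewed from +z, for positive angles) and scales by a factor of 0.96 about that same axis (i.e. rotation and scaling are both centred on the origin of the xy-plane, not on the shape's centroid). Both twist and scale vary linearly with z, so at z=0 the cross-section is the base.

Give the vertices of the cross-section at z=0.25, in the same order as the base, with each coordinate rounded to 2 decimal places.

t = z/height = 0.25/6 = 0.0416667
s = 1 + (scale-1)·z/height = 1 + (0.96-1)·0.25/6 = 0.998333
θ = twist·z/height = -132°·0.25/6 = -5.5000° = -0.095993 rad
cos θ = 0.995396, sin θ = -0.095846 (intermediates below are computed at full precision and shown rounded to 5 d.p.)
v1: (-2,0.5) → rotate → (-1.94287,0.68939) → ×s → (-1.93963,0.68824) → (-1.94,0.69)
v2: (2.5,-2.5) → rotate → (2.24888,-2.72810) → ×s → (2.24513,-2.72356) → (2.25,-2.72)
v3: (4,0) → rotate → (3.98158,-0.38338) → ×s → (3.97495,-0.38274) → (3.97,-0.38)
v4: (1,2.5) → rotate → (1.23501,2.39264) → ×s → (1.23295,2.38866) → (1.23,2.39)

Cross-section at z=0.25: (-1.94,0.69) (2.25,-2.72) (3.97,-0.38) (1.23,2.39)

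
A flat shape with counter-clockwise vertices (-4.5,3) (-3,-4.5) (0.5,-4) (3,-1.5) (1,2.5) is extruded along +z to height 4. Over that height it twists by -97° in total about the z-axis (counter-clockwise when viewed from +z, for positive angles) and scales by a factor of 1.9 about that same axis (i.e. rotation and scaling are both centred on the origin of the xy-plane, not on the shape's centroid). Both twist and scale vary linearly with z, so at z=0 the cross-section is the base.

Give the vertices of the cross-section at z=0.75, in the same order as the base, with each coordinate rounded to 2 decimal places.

t = z/height = 0.75/4 = 0.1875
s = 1 + (scale-1)·z/height = 1 + (1.9-1)·0.75/4 = 1.168750
θ = twist·z/height = -97°·0.75/4 = -18.1875° = -0.317432 rad
cos θ = 0.950040, sin θ = -0.312128 (intermediates below are computed at full precision and shown rounded to 5 d.p.)
v1: (-4.5,3) → rotate → (-3.33880,4.25469) → ×s → (-3.90222,4.97267) → (-3.90,4.97)
v2: (-3,-4.5) → rotate → (-4.25469,-3.33880) → ×s → (-4.97267,-3.90222) → (-4.97,-3.90)
v3: (0.5,-4) → rotate → (-0.77349,-3.95622) → ×s → (-0.90402,-4.62384) → (-0.90,-4.62)
v4: (3,-1.5) → rotate → (2.38193,-2.36144) → ×s → (2.78388,-2.75994) → (2.78,-2.76)
v5: (1,2.5) → rotate → (1.73036,2.06297) → ×s → (2.02236,2.41110) → (2.02,2.41)

Cross-section at z=0.75: (-3.90,4.97) (-4.97,-3.90) (-0.90,-4.62) (2.78,-2.76) (2.02,2.41)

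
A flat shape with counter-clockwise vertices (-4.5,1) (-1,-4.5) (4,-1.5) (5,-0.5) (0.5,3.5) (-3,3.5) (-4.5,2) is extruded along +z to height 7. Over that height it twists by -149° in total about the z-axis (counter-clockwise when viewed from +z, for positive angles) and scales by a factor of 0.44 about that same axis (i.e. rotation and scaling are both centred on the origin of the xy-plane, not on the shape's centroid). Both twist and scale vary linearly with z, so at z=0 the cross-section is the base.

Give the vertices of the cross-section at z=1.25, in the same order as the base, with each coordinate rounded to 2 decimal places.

t = z/height = 1.25/7 = 0.178571
s = 1 + (scale-1)·z/height = 1 + (0.44-1)·1.25/7 = 0.900000
θ = twist·z/height = -149°·1.25/7 = -26.6071° = -0.464382 rad
cos θ = 0.894098, sin θ = -0.447871 (intermediates below are computed at full precision and shown rounded to 5 d.p.)
v1: (-4.5,1) → rotate → (-3.57557,2.90952) → ×s → (-3.21802,2.61856) → (-3.22,2.62)
v2: (-1,-4.5) → rotate → (-2.90952,-3.57557) → ×s → (-2.61856,-3.21802) → (-2.62,-3.22)
v3: (4,-1.5) → rotate → (2.90459,-3.13263) → ×s → (2.61413,-2.81937) → (2.61,-2.82)
v4: (5,-0.5) → rotate → (4.24656,-2.68640) → ×s → (3.82190,-2.41776) → (3.82,-2.42)
v5: (0.5,3.5) → rotate → (2.01460,2.90541) → ×s → (1.81314,2.61487) → (1.81,2.61)
v6: (-3,3.5) → rotate → (-1.11475,4.47296) → ×s → (-1.00327,4.02566) → (-1.00,4.03)
v7: (-4.5,2) → rotate → (-3.12770,3.80361) → ×s → (-2.81493,3.42325) → (-2.81,3.42)

Cross-section at z=1.25: (-3.22,2.62) (-2.62,-3.22) (2.61,-2.82) (3.82,-2.42) (1.81,2.61) (-1.00,4.03) (-2.81,3.42)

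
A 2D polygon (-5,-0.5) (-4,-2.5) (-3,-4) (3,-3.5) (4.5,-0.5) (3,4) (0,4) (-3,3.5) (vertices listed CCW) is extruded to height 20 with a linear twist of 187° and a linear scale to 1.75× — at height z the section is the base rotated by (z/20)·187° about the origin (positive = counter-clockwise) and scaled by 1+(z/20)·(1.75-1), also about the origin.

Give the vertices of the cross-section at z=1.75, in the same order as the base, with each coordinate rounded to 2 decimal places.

Cross-section at z=1.75: (-4.96,-2.01) (-3.34,-3.76) (-1.87,-4.99) (4.12,-2.68) (4.75,0.84) (1.87,4.99) (-1.20,4.09) (-4.12,2.68)

t = z/height = 1.75/20 = 0.0875
s = 1 + (scale-1)·z/height = 1 + (1.75-1)·1.75/20 = 1.065625
θ = twist·z/height = 187°·1.75/20 = 16.3625° = 0.285579 rad
cos θ = 0.959499, sin θ = 0.281714 (intermediates below are computed at full precision and shown rounded to 5 d.p.)
v1: (-5,-0.5) → rotate → (-4.65664,-1.88832) → ×s → (-4.96223,-2.01224) → (-4.96,-2.01)
v2: (-4,-2.5) → rotate → (-3.13371,-3.52560) → ×s → (-3.33936,-3.75697) → (-3.34,-3.76)
v3: (-3,-4) → rotate → (-1.75164,-4.68313) → ×s → (-1.86659,-4.99047) → (-1.87,-4.99)
v4: (3,-3.5) → rotate → (3.86449,-2.51310) → ×s → (4.11810,-2.67803) → (4.12,-2.68)
v5: (4.5,-0.5) → rotate → (4.45860,0.78796) → ×s → (4.75120,0.83967) → (4.75,0.84)
v6: (3,4) → rotate → (1.75164,4.68313) → ×s → (1.86659,4.99047) → (1.87,4.99)
v7: (0,4) → rotate → (-1.12685,3.83799) → ×s → (-1.20080,4.08986) → (-1.20,4.09)
v8: (-3,3.5) → rotate → (-3.86449,2.51310) → ×s → (-4.11810,2.67803) → (-4.12,2.68)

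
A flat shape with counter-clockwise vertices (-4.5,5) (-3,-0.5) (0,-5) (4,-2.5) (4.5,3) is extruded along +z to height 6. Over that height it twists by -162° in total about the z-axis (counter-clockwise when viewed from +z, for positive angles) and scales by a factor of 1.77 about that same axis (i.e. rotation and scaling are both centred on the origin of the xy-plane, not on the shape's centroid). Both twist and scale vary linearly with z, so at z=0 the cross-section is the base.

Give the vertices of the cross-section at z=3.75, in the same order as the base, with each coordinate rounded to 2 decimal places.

Cross-section at z=3.75: (8.56,5.09) (0.14,4.50) (-7.26,1.44) (-4.79,-5.09) (3.06,-7.40)

t = z/height = 3.75/6 = 0.625
s = 1 + (scale-1)·z/height = 1 + (1.77-1)·3.75/6 = 1.481250
θ = twist·z/height = -162°·3.75/6 = -101.2500° = -1.767146 rad
cos θ = -0.195090, sin θ = -0.980785 (intermediates below are computed at full precision and shown rounded to 5 d.p.)
v1: (-4.5,5) → rotate → (5.78183,3.43808) → ×s → (8.56434,5.09266) → (8.56,5.09)
v2: (-3,-0.5) → rotate → (0.09488,3.03990) → ×s → (0.14054,4.50285) → (0.14,4.50)
v3: (0,-5) → rotate → (-4.90393,0.97545) → ×s → (-7.26394,1.44489) → (-7.26,1.44)
v4: (4,-2.5) → rotate → (-3.23232,-3.43542) → ×s → (-4.78788,-5.08871) → (-4.79,-5.09)
v5: (4.5,3) → rotate → (2.06445,-4.99880) → ×s → (3.05797,-7.40448) → (3.06,-7.40)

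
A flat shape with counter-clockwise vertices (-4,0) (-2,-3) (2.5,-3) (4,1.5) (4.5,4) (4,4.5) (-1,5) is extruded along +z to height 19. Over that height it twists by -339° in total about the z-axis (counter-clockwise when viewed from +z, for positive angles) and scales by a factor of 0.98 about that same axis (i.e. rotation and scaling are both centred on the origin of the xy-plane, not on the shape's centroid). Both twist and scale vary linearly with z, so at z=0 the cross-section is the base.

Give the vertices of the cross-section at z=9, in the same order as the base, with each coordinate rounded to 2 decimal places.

Cross-section at z=9: (3.74,1.32) (0.88,3.46) (-3.32,1.98) (-3.24,-2.72) (-2.89,-5.22) (-2.25,-5.52) (2.58,-4.34)

t = z/height = 9/19 = 0.473684
s = 1 + (scale-1)·z/height = 1 + (0.98-1)·9/19 = 0.990526
θ = twist·z/height = -339°·9/19 = -160.5789° = -2.802631 rad
cos θ = -0.943101, sin θ = -0.332508 (intermediates below are computed at full precision and shown rounded to 5 d.p.)
v1: (-4,0) → rotate → (3.77240,1.33003) → ×s → (3.73666,1.31743) → (3.74,1.32)
v2: (-2,-3) → rotate → (0.88868,3.49432) → ×s → (0.88026,3.46121) → (0.88,3.46)
v3: (2.5,-3) → rotate → (-3.35527,1.99803) → ×s → (-3.32349,1.97910) → (-3.32,1.98)
v4: (4,1.5) → rotate → (-3.27364,-2.74468) → ×s → (-3.24263,-2.71868) → (-3.24,-2.72)
v5: (4.5,4) → rotate → (-2.91392,-5.26869) → ×s → (-2.88632,-5.21877) → (-2.89,-5.22)
v6: (4,4.5) → rotate → (-2.27612,-5.57398) → ×s → (-2.25455,-5.52118) → (-2.25,-5.52)
v7: (-1,5) → rotate → (2.60564,-4.38300) → ×s → (2.58095,-4.34147) → (2.58,-4.34)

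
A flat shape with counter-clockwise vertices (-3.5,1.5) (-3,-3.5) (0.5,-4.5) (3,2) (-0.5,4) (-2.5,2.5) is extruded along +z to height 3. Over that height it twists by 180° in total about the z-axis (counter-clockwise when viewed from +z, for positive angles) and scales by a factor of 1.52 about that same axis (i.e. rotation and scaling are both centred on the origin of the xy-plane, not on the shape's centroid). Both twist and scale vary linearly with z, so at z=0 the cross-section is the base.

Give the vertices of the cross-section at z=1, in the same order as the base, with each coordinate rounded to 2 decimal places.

t = z/height = 1/3 = 0.333333
s = 1 + (scale-1)·z/height = 1 + (1.52-1)·1/3 = 1.173333
θ = twist·z/height = 180°·1/3 = 60.0000° = 1.047198 rad
cos θ = 0.500000, sin θ = 0.866025 (intermediates below are computed at full precision and shown rounded to 5 d.p.)
v1: (-3.5,1.5) → rotate → (-3.04904,-2.28109) → ×s → (-3.57754,-2.67648) → (-3.58,-2.68)
v2: (-3,-3.5) → rotate → (1.53109,-4.34808) → ×s → (1.79648,-5.10174) → (1.80,-5.10)
v3: (0.5,-4.5) → rotate → (4.14711,-1.81699) → ×s → (4.86595,-2.13193) → (4.87,-2.13)
v4: (3,2) → rotate → (-0.23205,3.59808) → ×s → (-0.27227,4.22174) → (-0.27,4.22)
v5: (-0.5,4) → rotate → (-3.71410,1.56699) → ×s → (-4.35788,1.83860) → (-4.36,1.84)
v6: (-2.5,2.5) → rotate → (-3.41506,-0.91506) → ×s → (-4.00701,-1.07367) → (-4.01,-1.07)

Cross-section at z=1: (-3.58,-2.68) (1.80,-5.10) (4.87,-2.13) (-0.27,4.22) (-4.36,1.84) (-4.01,-1.07)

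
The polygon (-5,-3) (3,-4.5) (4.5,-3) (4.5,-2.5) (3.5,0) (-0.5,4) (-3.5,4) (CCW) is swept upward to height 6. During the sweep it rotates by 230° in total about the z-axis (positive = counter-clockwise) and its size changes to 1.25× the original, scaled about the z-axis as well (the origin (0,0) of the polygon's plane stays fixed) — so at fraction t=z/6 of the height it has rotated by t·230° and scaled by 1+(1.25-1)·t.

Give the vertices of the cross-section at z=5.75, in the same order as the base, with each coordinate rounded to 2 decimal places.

Cross-section at z=5.75: (2.31,6.85) (-6.45,1.84) (-6.66,-0.79) (-6.26,-1.26) (-3.30,-2.81) (3.69,-3.37) (6.52,-0.96)

t = z/height = 5.75/6 = 0.958333
s = 1 + (scale-1)·z/height = 1 + (1.25-1)·5.75/6 = 1.239583
θ = twist·z/height = 230°·5.75/6 = 220.4167° = 3.846997 rad
cos θ = -0.761350, sin θ = -0.648341 (intermediates below are computed at full precision and shown rounded to 5 d.p.)
v1: (-5,-3) → rotate → (1.86172,5.52576) → ×s → (2.30776,6.84964) → (2.31,6.85)
v2: (3,-4.5) → rotate → (-5.20159,1.48105) → ×s → (-6.44780,1.83588) → (-6.45,1.84)
v3: (4.5,-3) → rotate → (-5.37110,-0.63349) → ×s → (-6.65792,-0.78526) → (-6.66,-0.79)
v4: (4.5,-2.5) → rotate → (-5.04693,-1.01416) → ×s → (-6.25609,-1.25714) → (-6.26,-1.26)
v5: (3.5,0) → rotate → (-2.66472,-2.26919) → ×s → (-3.30315,-2.81286) → (-3.30,-2.81)
v6: (-0.5,4) → rotate → (2.97404,-2.72123) → ×s → (3.68657,-3.37319) → (3.69,-3.37)
v7: (-3.5,4) → rotate → (5.25809,-0.77620) → ×s → (6.51784,-0.96217) → (6.52,-0.96)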